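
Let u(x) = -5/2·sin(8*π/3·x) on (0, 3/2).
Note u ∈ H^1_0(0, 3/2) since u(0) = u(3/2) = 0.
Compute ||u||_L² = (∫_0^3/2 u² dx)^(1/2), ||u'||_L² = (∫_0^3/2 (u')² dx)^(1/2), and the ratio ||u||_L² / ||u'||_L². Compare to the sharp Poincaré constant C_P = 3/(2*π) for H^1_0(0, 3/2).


||u||_L² / ||u'||_L² = 3/(8*π) < C_P = 3/(2*π).

u(x) = -5/2·sin(8*π/3·x), so u'(x) = -20*π*cos(8*π*x/3)/3.
Writing u(x) = A·sin(kπx/L) with A = -5/2 and k = 4, use ∫_0^L sin²(kπx/L) dx = L/2 and ∫_0^L cos²(kπx/L) dx = L/2.
u² = 25/4·sin²(8*π/3·x) and (u')² = 400*π^2/9·cos²(8*π/3·x), and each of sin², cos² integrates to L/2 = 3/4 over (0, 3/2).
∫_0^3/2 u² dx = 75/16, so ||u||_L² = 5*sqrt(3)/4.
∫_0^3/2 (u')² dx = 100*π^2/3, so ||u'||_L² = 10*sqrt(3)*π/3.
Ratio ||u||_L² / ||u'||_L² = 3/(8*π).
Sharp Poincaré constant on H^1_0(0, 3/2) is C_P = L/π = 3/(2*π), achieved by sin(2*π/3·x).
This is the k = 4 harmonic; the ratio L/(kπ) is strictly less than C_P = L/π, consistent with the sharp inequality ||u||_L² ≤ C_P ||u'||_L².


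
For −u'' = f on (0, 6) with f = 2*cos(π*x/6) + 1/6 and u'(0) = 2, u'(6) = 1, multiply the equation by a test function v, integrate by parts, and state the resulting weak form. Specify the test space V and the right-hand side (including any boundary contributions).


V = H^1(0, 6) (v unrestricted at boundary; u is determined up to an additive constant); weak form: ∫_0^6 u'v' dx = ∫_0^6 (2*cos(π*x/6) + 1/6) v dx + v(6) − 2·v(0) for all v ∈ V.

Multiply both sides by a test function v and integrate from 0 to 6:
  ∫_0^6 −u''(x) v(x) dx = ∫_0^6 f(x) v(x) dx.
Integrate the LHS by parts once:
  ∫_0^6 −u'' v dx = −[u'(x) v(x)]_0^6 + ∫_0^6 u'(x) v'(x) dx.
Thus ∫_0^6 u'(x) v'(x) dx = ∫_0^6 f(x) v(x) dx + [u'(x) v(x)]_0^6.
Choose V so that boundary terms are either known or forced to vanish.
u has inhomogeneous Neumann u'(0) = 2, u'(6) = 1. [u' v]_0^6 = (1)·v(6) − (2)·v(0) = v(6) − 2·v(0). Take V = H^1(0, 6); boundary term becomes part of RHS.
Weak formulation: find u (satisfying any essential BC) such that ∫_0^6 u'(x) v'(x) dx = ∫_0^6 f v dx + v(6) − 2·v(0) for all v ∈ V (Neumann data are natural BCs: they enter the RHS as boundary terms).
Substituting f(x) = 2*cos(π*x/6) + 1/6, the right-hand side is ∫_0^6 (2*cos(π*x/6) + 1/6) v dx + v(6) − 2·v(0).
Compatibility check (pure Neumann): taking v ≡ 1 ∈ V gives 0 = ∫_0^6 f dx + (1) − (2), i.e. ∫_0^6 f dx must equal u'(0) − u'(6) = 1. Indeed ∫_0^6 (2*cos(π*x/6) + 1/6) dx = 1, so the data are compatible. The solution is then unique only up to an additive constant (fix it e.g. by requiring ∫_0^6 u dx = 0).


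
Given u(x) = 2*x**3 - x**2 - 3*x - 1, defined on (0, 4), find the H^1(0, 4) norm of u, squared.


||u||_{H^1}^2 = 211672/21

The H^1 norm (squared) on an interval (0, L) is
  ||u||_{H^1}^2 = ∫_0^L u(x)^2 dx + ∫_0^L u'(x)^2 dx.
Compute u'(x) = 6*x**2 - 2*x - 3.
Then u(x)^2 = 4*x**6 - 4*x**5 - 11*x**4 + 2*x**3 + 11*x**2 + 6*x + 1 and u'(x)^2 = 36*x**4 - 24*x**3 - 32*x**2 + 12*x + 9.
Integrate each monomial from 0 to 4 using ∫_0^4 c·x^n dx = c·4^(n+1)/(n+1):
  ∫_0^4 u(x)^2 dx = ∫_0^4 (4*x^6 - 4*x^5 - 11*x^4 + 2*x^3 + 11*x^2 + 6*x + 1) dx. Term by term:
    ∫_0^4 4*x^6 dx = 65536/7;  ∫_0^4 -4*x^5 dx = -8192/3;  ∫_0^4 -11*x^4 dx = -11264/5;
    ∫_0^4 2*x^3 dx = 128;  ∫_0^4 11*x^2 dx = 704/3;  ∫_0^4 6*x dx = 48;
    ∫_0^4 1 dx = 4.
  Sum: 65536/7 − 8192/3 − 11264/5 + 128 + 704/3 + 48 + 4 = 167772/35.
  ∫_0^4 u'(x)^2 dx = ∫_0^4 (36*x^4 - 24*x^3 - 32*x^2 + 12*x + 9) dx. Term by term:
    ∫_0^4 36*x^4 dx = 36864/5;  ∫_0^4 -24*x^3 dx = -1536;  ∫_0^4 -32*x^2 dx = -2048/3;
    ∫_0^4 12*x dx = 96;  ∫_0^4 9 dx = 36.
  Sum: 36864/5 − 1536 − 2048/3 + 96 + 36 = 79292/15.
Adding: ||u||_{H^1}^2 = 167772/35 + 79292/15 = 211672/21.


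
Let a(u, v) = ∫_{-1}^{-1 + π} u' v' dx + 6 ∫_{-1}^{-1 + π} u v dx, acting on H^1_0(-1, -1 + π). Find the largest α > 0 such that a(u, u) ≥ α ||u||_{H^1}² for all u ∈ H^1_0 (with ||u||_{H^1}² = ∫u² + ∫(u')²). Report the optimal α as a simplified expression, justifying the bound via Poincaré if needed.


α = 1

Coercivity of a(·,·) on H^1_0(-1, -1 + π) means a(u, u) ≥ α ||u||_{H^1}² for every u ∈ H^1_0.
The interval has length L = π, and Poincaré/coercivity depend only on L. Here a(u, u) = ∫(u')² + (6)·∫u².
Here c = 6 ≥ 1, so a(u,u) = ∫(u')² + c∫u² ≥ ∫(u')² + ∫u² = ||u||_{H^1}², i.e. α = 1 works. No larger α is possible: a(u,u) ≥ α||u||_{H^1}² means (1−α)∫(u')² ≥ (α−c)∫u², and for the modes u_n = sin(nπ(x−x₀)/L) (x₀ the left endpoint) one has ∫u_n²/∫(u_n')² = (L/(nπ))² → 0, so a(u_n,u_n)/||u_n||_{H^1}² → 1. Hence the optimal constant is α = 1.
Therefore α = 1.


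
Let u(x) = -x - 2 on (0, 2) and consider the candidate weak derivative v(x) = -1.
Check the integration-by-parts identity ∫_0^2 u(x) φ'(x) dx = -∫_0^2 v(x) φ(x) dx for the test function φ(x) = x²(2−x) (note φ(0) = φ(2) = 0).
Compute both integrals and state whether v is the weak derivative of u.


LHS = 4/3, RHS = 4/3. Yes, v = u' weakly.

u(x) = -x - 2, classical derivative u'(x) = -1.
φ(x) = x²(2−x), so φ'(x) = x*(4 - 3*x).
Note φ(0) = φ(2) = 0, so the boundary term u·φ vanishes.
LHS = ∫_0^2 u(x) φ'(x) dx = ∫_0^2 (3*x^3 + 2*x^2 - 8*x) dx. Term by term:
  ∫_0^2 3*x^3 dx = 12;  ∫_0^2 2*x^2 dx = 16/3;  ∫_0^2 -8*x dx = -16.
Sum: 12 + 16/3 − 16 = 4/3.
So LHS = 4/3.
∫_0^2 v(x) φ(x) dx = ∫_0^2 (x^3 - 2*x^2) dx. Term by term:
  ∫_0^2 x^3 dx = 4;  ∫_0^2 -2*x^2 dx = -16/3.
Sum: 4 − 16/3 = -4/3.
So RHS = -∫_0^2 v(x) φ(x) dx = 4/3.
LHS = RHS, so the identity holds for this test φ.
Moreover u is smooth here and v(x) = u'(x) = -1 pointwise, so the identity holds for every test function. Hence v is the weak derivative of u.


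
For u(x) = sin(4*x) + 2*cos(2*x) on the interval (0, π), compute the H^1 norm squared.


||u||_{H^1(0,π)}^2 = 37*π/2

u'(x) = -4*sin(2*x) + 4*cos(4*x).
Expand u² and (u')² and integrate term by term on (0, π), using: for integers n ≥ 1, ∫_0^π sin²(nx) dx = ∫_0^π cos²(nx) dx = π/2; for n ≠ n', ∫_0^π sin(nx)sin(n'x) dx = ∫_0^π cos(nx)cos(n'x) dx = 0; and by product-to-sum, ∫_0^π sin(nx)cos(n'x) dx = ½∫_0^π [sin((n+n')x) + sin((n−n')x)] dx, which is 0 when n+n' is even and 2n/(n²−n'²) when n+n' is odd (it need not vanish on (0, π)).
  u² squared terms: (2)²·∫cos(2x)² dx = 4·π/2 = 2*π;  (1)²·∫sin(4x)² dx = 1·π/2 = π/2.
  u² cross terms: 2·(2)·(1)·∫cos(2x)·sin(4x) dx = 4·(0) = 0.
  So ∫_0^π u² dx = 2*π + π/2 + 0 = 5*π/2.
  (u')² squared terms: (-4)²·∫sin(2x)² dx = 16·π/2 = 8*π;  (4)²·∫cos(4x)² dx = 16·π/2 = 8*π.
  (u')² cross terms: 2·(-4)·(4)·∫sin(2x)·cos(4x) dx = -32·(0) = 0.
  So ∫_0^π (u')² dx = 8*π + 8*π + 0 = 16*π.
||u||_{H^1}^2 = (5*π/2) + (16*π) = 37*π/2.


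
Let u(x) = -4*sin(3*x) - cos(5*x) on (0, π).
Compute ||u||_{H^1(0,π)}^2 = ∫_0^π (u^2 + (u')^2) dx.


||u||_{H^1(0,π)}^2 = 93*π

u'(x) = 5*sin(5*x) - 12*cos(3*x).
Expand u² and (u')² and integrate term by term on (0, π), using: for integers n ≥ 1, ∫_0^π sin²(nx) dx = ∫_0^π cos²(nx) dx = π/2; for n ≠ n', ∫_0^π sin(nx)sin(n'x) dx = ∫_0^π cos(nx)cos(n'x) dx = 0; and by product-to-sum, ∫_0^π sin(nx)cos(n'x) dx = ½∫_0^π [sin((n+n')x) + sin((n−n')x)] dx, which is 0 when n+n' is even and 2n/(n²−n'²) when n+n' is odd (it need not vanish on (0, π)).
  u² squared terms: (-1)²·∫cos(5x)² dx = 1·π/2 = π/2;  (-4)²·∫sin(3x)² dx = 16·π/2 = 8*π.
  u² cross terms: 2·(-1)·(-4)·∫cos(5x)·sin(3x) dx = 8·(0) = 0.
  So ∫_0^π u² dx = π/2 + 8*π + 0 = 17*π/2.
  (u')² squared terms: (-12)²·∫cos(3x)² dx = 144·π/2 = 72*π;  (5)²·∫sin(5x)² dx = 25·π/2 = 25*π/2.
  (u')² cross terms: 2·(-12)·(5)·∫cos(3x)·sin(5x) dx = -120·(0) = 0.
  So ∫_0^π (u')² dx = 72*π + 25*π/2 + 0 = 169*π/2.
||u||_{H^1}^2 = (17*π/2) + (169*π/2) = 93*π.


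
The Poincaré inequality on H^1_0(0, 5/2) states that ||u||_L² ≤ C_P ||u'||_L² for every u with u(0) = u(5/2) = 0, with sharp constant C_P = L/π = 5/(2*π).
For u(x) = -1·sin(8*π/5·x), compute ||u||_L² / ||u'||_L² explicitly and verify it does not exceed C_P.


||u||_L² / ||u'||_L² = 5/(8*π) < C_P = 5/(2*π).

u(x) = -1·sin(8*π/5·x), so u'(x) = -8*π*cos(8*π*x/5)/5.
Writing u(x) = A·sin(kπx/L) with A = -1 and k = 4, use ∫_0^L sin²(kπx/L) dx = L/2 and ∫_0^L cos²(kπx/L) dx = L/2.
u² = 1·sin²(8*π/5·x) and (u')² = 64*π^2/25·cos²(8*π/5·x), and each of sin², cos² integrates to L/2 = 5/4 over (0, 5/2).
∫_0^5/2 u² dx = 5/4, so ||u||_L² = sqrt(5)/2.
∫_0^5/2 (u')² dx = 16*π^2/5, so ||u'||_L² = 4*sqrt(5)*π/5.
Ratio ||u||_L² / ||u'||_L² = 5/(8*π).
Sharp Poincaré constant on H^1_0(0, 5/2) is C_P = L/π = 5/(2*π), achieved by sin(2*π/5·x).
This is the k = 4 harmonic; the ratio L/(kπ) is strictly less than C_P = L/π, consistent with the sharp inequality ||u||_L² ≤ C_P ||u'||_L².


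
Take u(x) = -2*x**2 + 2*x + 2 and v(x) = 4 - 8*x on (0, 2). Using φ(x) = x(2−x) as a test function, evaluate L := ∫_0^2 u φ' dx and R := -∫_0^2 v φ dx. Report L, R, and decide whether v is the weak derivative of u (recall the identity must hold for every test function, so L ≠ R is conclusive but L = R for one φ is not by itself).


LHS = 8/3, RHS = 16/3. No, v is not the weak derivative of u.

u(x) = -2*x**2 + 2*x + 2, classical derivative u'(x) = 2 - 4*x.
φ(x) = x(2−x), so φ'(x) = 2 - 2*x.
Note φ(0) = φ(2) = 0, so the boundary term u·φ vanishes.
LHS = ∫_0^2 u(x) φ'(x) dx = ∫_0^2 (4*x^3 - 8*x^2 + 4) dx. Term by term:
  ∫_0^2 4*x^3 dx = 16;  ∫_0^2 -8*x^2 dx = -64/3;  ∫_0^2 4 dx = 8.
Sum: 16 − 64/3 + 8 = 8/3.
So LHS = 8/3.
∫_0^2 v(x) φ(x) dx = ∫_0^2 (8*x^3 - 20*x^2 + 8*x) dx. Term by term:
  ∫_0^2 8*x^3 dx = 32;  ∫_0^2 -20*x^2 dx = -160/3;  ∫_0^2 8*x dx = 16.
Sum: 32 − 160/3 + 16 = -16/3.
So RHS = -∫_0^2 v(x) φ(x) dx = 16/3.
LHS − RHS = -8/3 ≠ 0, so the identity fails.
(For a valid weak derivative the identity must hold for EVERY test function, in particular this one. The failure shows v is NOT the weak derivative of u.)
Correct weak derivative would be u'(x) = 2 - 4*x.


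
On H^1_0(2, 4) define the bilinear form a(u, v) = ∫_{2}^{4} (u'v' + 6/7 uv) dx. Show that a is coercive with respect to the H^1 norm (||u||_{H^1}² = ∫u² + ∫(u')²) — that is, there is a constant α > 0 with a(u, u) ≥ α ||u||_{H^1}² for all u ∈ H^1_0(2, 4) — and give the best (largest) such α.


α = (24/7 + π^2)/(4 + π^2)

Coercivity of a(·,·) on H^1_0(2, 4) means a(u, u) ≥ α ||u||_{H^1}² for every u ∈ H^1_0.
The interval has length L = 2, and Poincaré/coercivity depend only on L. Here a(u, u) = ∫(u')² + (6/7)·∫u².
Here 0 < c = 6/7 < 1. The condition a(u,u) ≥ α||u||_{H^1}² reads (1−α)∫(u')² ≥ (α−c)∫u². Any admissible α is ≤ 1 (rapidly oscillating u have ∫u²/∫(u')² → 0), and α = 1 would force 0 ≥ (1−c)∫u², impossible since c < 1; so 1−α > 0. By the sharp Poincaré inequality on H^1_0 of an interval of length L, ∫(u')² ≥ (π/L)²∫u² with equality for the first sine mode sin(π(x−x₀)/L) (x₀ the left endpoint), so the inequality holds for all u iff (1−α)(π/L)² ≥ α − c, i.e. α ≤ ((π/L)² + c)/((π/L)² + 1) = (1 + c(L/π)²)/(1 + (L/π)²). With (π/L)² = π^2/4 and c = 6/7, the largest admissible constant is α = ((π/L)² + c)/((π/L)² + 1).
Simplifying, α = (24/7 + π^2)/(4 + π^2).


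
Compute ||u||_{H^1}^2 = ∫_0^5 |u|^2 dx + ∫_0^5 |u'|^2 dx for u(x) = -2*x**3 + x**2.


||u||_{H^1}^2 = 376375/7

The H^1 norm (squared) on an interval (0, L) is
  ||u||_{H^1}^2 = ∫_0^L u(x)^2 dx + ∫_0^L u'(x)^2 dx.
Compute u'(x) = -6*x**2 + 2*x.
Then u(x)^2 = 4*x**6 - 4*x**5 + x**4 and u'(x)^2 = 36*x**4 - 24*x**3 + 4*x**2.
Integrate each monomial from 0 to 5 using ∫_0^5 c·x^n dx = c·5^(n+1)/(n+1):
  ∫_0^5 u(x)^2 dx = ∫_0^5 (4*x^6 - 4*x^5 + x^4) dx. Term by term:
    ∫_0^5 4*x^6 dx = 312500/7;  ∫_0^5 -4*x^5 dx = -31250/3;  ∫_0^5 x^4 dx = 625.
  Sum: 312500/7 − 31250/3 + 625 = 731875/21.
  ∫_0^5 u'(x)^2 dx = ∫_0^5 (36*x^4 - 24*x^3 + 4*x^2) dx. Term by term:
    ∫_0^5 36*x^4 dx = 22500;  ∫_0^5 -24*x^3 dx = -3750;  ∫_0^5 4*x^2 dx = 500/3.
  Sum: 22500 − 3750 + 500/3 = 56750/3.
Adding: ||u||_{H^1}^2 = 731875/21 + 56750/3 = 376375/7.


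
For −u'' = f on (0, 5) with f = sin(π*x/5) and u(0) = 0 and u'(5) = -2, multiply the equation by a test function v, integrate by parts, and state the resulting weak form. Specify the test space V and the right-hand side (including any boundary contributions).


V = {v ∈ H^1(0, 5) : v(0) = 0} (test functions vanish at x = 0 where u is specified); weak form: ∫_0^5 u'v' dx = ∫_0^5 (sin(π*x/5)) v dx − 2·v(5) for all v ∈ V.

Multiply both sides by a test function v and integrate from 0 to 5:
  ∫_0^5 −u''(x) v(x) dx = ∫_0^5 f(x) v(x) dx.
Integrate the LHS by parts once:
  ∫_0^5 −u'' v dx = −[u'(x) v(x)]_0^5 + ∫_0^5 u'(x) v'(x) dx.
Thus ∫_0^5 u'(x) v'(x) dx = ∫_0^5 f(x) v(x) dx + [u'(x) v(x)]_0^5.
Choose V so that boundary terms are either known or forced to vanish.
Mixed BC: u(0) = 0 (Dirichlet) and u'(5) = -2 (Neumann). Define V = {v ∈ H^1(0, 5) : v(0) = 0}. Then [u' v]_0^5 = u'(5)·v(5) − u'(0)·0 = − 2·v(5).
Weak formulation: find u (satisfying any essential BC) such that ∫_0^5 u'(x) v'(x) dx = ∫_0^5 f v dx − 2·v(5) for all v ∈ V (Dirichlet at 0 absorbed into V; Neumann datum at x = 5 contributes the boundary term).
Substituting f(x) = sin(π*x/5), the right-hand side is ∫_0^5 (sin(π*x/5)) v dx − 2·v(5).


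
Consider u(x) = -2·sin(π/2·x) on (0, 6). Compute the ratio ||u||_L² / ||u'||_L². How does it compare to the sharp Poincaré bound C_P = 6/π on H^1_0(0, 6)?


||u||_L² / ||u'||_L² = 2/π < C_P = 6/π.

u(x) = -2·sin(π/2·x), so u'(x) = -π*cos(π*x/2).
Writing u(x) = A·sin(kπx/L) with A = -2 and k = 3, use ∫_0^L sin²(kπx/L) dx = L/2 and ∫_0^L cos²(kπx/L) dx = L/2.
u² = 4·sin²(π/2·x) and (u')² = π^2·cos²(π/2·x), and each of sin², cos² integrates to L/2 = 3 over (0, 6).
∫_0^6 u² dx = 12, so ||u||_L² = 2*sqrt(3).
∫_0^6 (u')² dx = 3*π^2, so ||u'||_L² = sqrt(3)*π.
Ratio ||u||_L² / ||u'||_L² = 2/π.
Sharp Poincaré constant on H^1_0(0, 6) is C_P = L/π = 6/π, achieved by sin(π/6·x).
This is the k = 3 harmonic; the ratio L/(kπ) is strictly less than C_P = L/π, consistent with the sharp inequality ||u||_L² ≤ C_P ||u'||_L².


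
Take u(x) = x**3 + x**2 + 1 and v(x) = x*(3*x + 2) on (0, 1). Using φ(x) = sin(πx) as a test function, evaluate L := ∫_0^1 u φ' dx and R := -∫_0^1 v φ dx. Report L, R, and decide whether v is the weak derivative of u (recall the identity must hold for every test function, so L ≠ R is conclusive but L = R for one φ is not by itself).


LHS = -5/π + 12/π^3, RHS = -5/π + 12/π^3. Yes, v = u' weakly.

u(x) = x**3 + x**2 + 1, classical derivative u'(x) = 3*x**2 + 2*x.
φ(x) = sin(πx), so φ'(x) = π*cos(π*x).
Note φ(0) = φ(1) = 0, so the boundary term u·φ vanishes.
LHS = ∫_0^1 u(x) φ'(x) dx = ∫_0^1 (π*x^3*cos(π*x) + π*x^2*cos(π*x) + π*cos(π*x)) dx. Term by term:
  ∫_0^1 π*cos(π*x) dx = 0;  ∫_0^1 π*x^2*cos(π*x) dx = -2/π;  ∫_0^1 π*x^3*cos(π*x) dx = -3/π + 12/π^3.
Sum: 0 − 2/π + -3/π + 12/π^3 = -5/π + 12/π^3.
So LHS = -5/π + 12/π^3.
∫_0^1 v(x) φ(x) dx = ∫_0^1 (3*x^2*sin(π*x) + 2*x*sin(π*x)) dx. Term by term:
  ∫_0^1 2*x*sin(π*x) dx = 2/π;  ∫_0^1 3*x^2*sin(π*x) dx = -12/π^3 + 3/π.
Sum: 2/π + -12/π^3 + 3/π = -12/π^3 + 5/π.
So RHS = -∫_0^1 v(x) φ(x) dx = -5/π + 12/π^3.
LHS = RHS, so the identity holds for this test φ.
Moreover u is smooth here and v(x) = u'(x) = 3*x**2 + 2*x pointwise, so the identity holds for every test function. Hence v is the weak derivative of u.


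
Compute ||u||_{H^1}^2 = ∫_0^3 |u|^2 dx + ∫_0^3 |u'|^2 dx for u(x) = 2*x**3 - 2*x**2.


||u||_{H^1}^2 = 9756/7

The H^1 norm (squared) on an interval (0, L) is
  ||u||_{H^1}^2 = ∫_0^L u(x)^2 dx + ∫_0^L u'(x)^2 dx.
Compute u'(x) = 6*x**2 - 4*x.
Then u(x)^2 = 4*x**6 - 8*x**5 + 4*x**4 and u'(x)^2 = 36*x**4 - 48*x**3 + 16*x**2.
Integrate each monomial from 0 to 3 using ∫_0^3 c·x^n dx = c·3^(n+1)/(n+1):
  ∫_0^3 u(x)^2 dx = ∫_0^3 (4*x^6 - 8*x^5 + 4*x^4) dx. Term by term:
    ∫_0^3 4*x^6 dx = 8748/7;  ∫_0^3 -8*x^5 dx = -972;  ∫_0^3 4*x^4 dx = 972/5.
  Sum: 8748/7 − 972 + 972/5 = 16524/35.
  ∫_0^3 u'(x)^2 dx = ∫_0^3 (36*x^4 - 48*x^3 + 16*x^2) dx. Term by term:
    ∫_0^3 36*x^4 dx = 8748/5;  ∫_0^3 -48*x^3 dx = -972;  ∫_0^3 16*x^2 dx = 144.
  Sum: 8748/5 − 972 + 144 = 4608/5.
Adding: ||u||_{H^1}^2 = 16524/35 + 4608/5 = 9756/7.


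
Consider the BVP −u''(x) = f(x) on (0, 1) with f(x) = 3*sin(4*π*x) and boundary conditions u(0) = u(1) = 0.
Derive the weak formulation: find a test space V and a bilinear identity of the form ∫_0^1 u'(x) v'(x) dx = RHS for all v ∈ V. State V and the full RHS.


V = H^1_0(0, 1) (so v(0) = v(1) = 0); weak form: ∫_0^1 u'v' dx = ∫_0^1 (3*sin(4*π*x)) v dx for all v ∈ V.

Multiply both sides by a test function v and integrate from 0 to 1:
  ∫_0^1 −u''(x) v(x) dx = ∫_0^1 f(x) v(x) dx.
Integrate the LHS by parts once:
  ∫_0^1 −u'' v dx = −[u'(x) v(x)]_0^1 + ∫_0^1 u'(x) v'(x) dx.
Thus ∫_0^1 u'(x) v'(x) dx = ∫_0^1 f(x) v(x) dx + [u'(x) v(x)]_0^1.
Choose V so that boundary terms are either known or forced to vanish.
u is Dirichlet: u(0) = u(1) = 0. Let V = H^1_0(0, 1); then v(0) = v(1) = 0, and [u' v]_0^1 = 0.
Weak formulation: find u (satisfying any essential BC) such that ∫_0^1 u'(x) v'(x) dx = ∫_0^1 f v dx for all v ∈ V.
Substituting f(x) = 3*sin(4*π*x), the right-hand side is ∫_0^1 (3*sin(4*π*x)) v dx.


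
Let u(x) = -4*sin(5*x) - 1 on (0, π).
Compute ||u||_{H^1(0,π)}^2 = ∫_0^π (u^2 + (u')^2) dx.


||u||_{H^1(0,π)}^2 = 16/5 + 209*π

u'(x) = -20*cos(5*x).
Expand u² and (u')² and integrate term by term on (0, π), using: for integers n ≥ 1, ∫_0^π sin²(nx) dx = ∫_0^π cos²(nx) dx = π/2; for n ≠ n', ∫_0^π sin(nx)sin(n'x) dx = ∫_0^π cos(nx)cos(n'x) dx = 0; and by product-to-sum, ∫_0^π sin(nx)cos(n'x) dx = ½∫_0^π [sin((n+n')x) + sin((n−n')x)] dx, which is 0 when n+n' is even and 2n/(n²−n'²) when n+n' is odd (it need not vanish on (0, π)). For the constant mode: ∫_0^π 1 dx = π, ∫_0^π cos(nx) dx = 0, ∫_0^π sin(nx) dx = (1−(−1)^n)/n.
  u² squared terms: (-1)²·∫1 dx = 1·π = π;  (-4)²·∫sin(5x)² dx = 16·π/2 = 8*π.
  u² cross terms: 2·(-1)·(-4)·∫1·sin(5x) dx = 8·(2/5) = 16/5.
  So ∫_0^π u² dx = π + 8*π + 16/5 = 16/5 + 9*π.
  (u')² squared terms: (-20)²·∫cos(5x)² dx = 400·π/2 = 200*π.
  So ∫_0^π (u')² dx = 200*π.
||u||_{H^1}^2 = (16/5 + 9*π) + (200*π) = 16/5 + 209*π.


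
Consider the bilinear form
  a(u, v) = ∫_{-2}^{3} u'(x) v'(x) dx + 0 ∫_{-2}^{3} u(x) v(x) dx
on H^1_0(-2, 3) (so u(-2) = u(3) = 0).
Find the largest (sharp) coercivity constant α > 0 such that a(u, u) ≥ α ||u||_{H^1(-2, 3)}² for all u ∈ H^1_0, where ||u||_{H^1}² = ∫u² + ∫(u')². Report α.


α = π^2/(π^2 + 25)

Coercivity of a(·,·) on H^1_0(-2, 3) means a(u, u) ≥ α ||u||_{H^1}² for every u ∈ H^1_0.
The interval has length L = 5, and Poincaré/coercivity depend only on L. Here a(u, u) = ∫(u')² + (0)·∫u².
Here c = 0, so a(u,u) = ∫(u')² alone. The condition a(u,u) ≥ α||u||_{H^1}² reads (1−α)∫(u')² ≥ (α−c)∫u². Any admissible α is ≤ 1 (rapidly oscillating u have ∫u²/∫(u')² → 0), and α = 1 would force 0 ≥ (1−c)∫u², impossible since c < 1; so 1−α > 0. By the sharp Poincaré inequality on H^1_0 of an interval of length L, ∫(u')² ≥ (π/L)²∫u² with equality for the first sine mode sin(π(x−x₀)/L) (x₀ the left endpoint), so the inequality holds for all u iff (1−α)(π/L)² ≥ α − c, i.e. α ≤ ((π/L)² + c)/((π/L)² + 1) = (1 + c(L/π)²)/(1 + (L/π)²). (Direct route, valid since c ≤ 0: Poincaré gives c∫u² ≥ c(L/π)²∫(u')², so a(u,u) ≥ (1 + c(L/π)²)∫(u')², while ||u||_{H^1}² ≤ (1 + (L/π)²)∫(u')²; dividing yields the same α.) With (π/L)² = π^2/25 and c = 0, the largest admissible constant is α = ((π/L)² + c)/((π/L)² + 1).
Simplifying, α = π^2/(π^2 + 25).


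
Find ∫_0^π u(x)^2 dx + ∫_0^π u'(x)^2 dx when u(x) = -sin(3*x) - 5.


||u||_{H^1(0,π)}^2 = 20/3 + 30*π

u'(x) = -3*cos(3*x).
Expand u² and (u')² and integrate term by term on (0, π), using: for integers n ≥ 1, ∫_0^π sin²(nx) dx = ∫_0^π cos²(nx) dx = π/2; for n ≠ n', ∫_0^π sin(nx)sin(n'x) dx = ∫_0^π cos(nx)cos(n'x) dx = 0; and by product-to-sum, ∫_0^π sin(nx)cos(n'x) dx = ½∫_0^π [sin((n+n')x) + sin((n−n')x)] dx, which is 0 when n+n' is even and 2n/(n²−n'²) when n+n' is odd (it need not vanish on (0, π)). For the constant mode: ∫_0^π 1 dx = π, ∫_0^π cos(nx) dx = 0, ∫_0^π sin(nx) dx = (1−(−1)^n)/n.
  u² squared terms: (-5)²·∫1 dx = 25·π = 25*π;  (-1)²·∫sin(3x)² dx = 1·π/2 = π/2.
  u² cross terms: 2·(-5)·(-1)·∫1·sin(3x) dx = 10·(2/3) = 20/3.
  So ∫_0^π u² dx = 25*π + π/2 + 20/3 = 20/3 + 51*π/2.
  (u')² squared terms: (-3)²·∫cos(3x)² dx = 9·π/2 = 9*π/2.
  So ∫_0^π (u')² dx = 9*π/2.
||u||_{H^1}^2 = (20/3 + 51*π/2) + (9*π/2) = 20/3 + 30*π.


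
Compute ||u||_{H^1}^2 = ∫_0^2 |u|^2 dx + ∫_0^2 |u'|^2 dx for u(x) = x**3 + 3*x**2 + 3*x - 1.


||u||_{H^1}^2 = 23656/35

The H^1 norm (squared) on an interval (0, L) is
  ||u||_{H^1}^2 = ∫_0^L u(x)^2 dx + ∫_0^L u'(x)^2 dx.
Compute u'(x) = 3*x**2 + 6*x + 3.
Then u(x)^2 = x**6 + 6*x**5 + 15*x**4 + 16*x**3 + 3*x**2 - 6*x + 1 and u'(x)^2 = 9*x**4 + 36*x**3 + 54*x**2 + 36*x + 9.
Integrate each monomial from 0 to 2 using ∫_0^2 c·x^n dx = c·2^(n+1)/(n+1):
  ∫_0^2 u(x)^2 dx = ∫_0^2 (x^6 + 6*x^5 + 15*x^4 + 16*x^3 + 3*x^2 - 6*x + 1) dx. Term by term:
    ∫_0^2 x^6 dx = 128/7;  ∫_0^2 6*x^5 dx = 64;  ∫_0^2 15*x^4 dx = 96;
    ∫_0^2 16*x^3 dx = 64;  ∫_0^2 3*x^2 dx = 8;  ∫_0^2 -6*x dx = -12;
    ∫_0^2 1 dx = 2.
  Sum: 128/7 + 64 + 96 + 64 + 8 − 12 + 2 = 1682/7.
  ∫_0^2 u'(x)^2 dx = ∫_0^2 (9*x^4 + 36*x^3 + 54*x^2 + 36*x + 9) dx. Term by term:
    ∫_0^2 9*x^4 dx = 288/5;  ∫_0^2 36*x^3 dx = 144;  ∫_0^2 54*x^2 dx = 144;
    ∫_0^2 36*x dx = 72;  ∫_0^2 9 dx = 18.
  Sum: 288/5 + 144 + 144 + 72 + 18 = 2178/5.
Adding: ||u||_{H^1}^2 = 1682/7 + 2178/5 = 23656/35.


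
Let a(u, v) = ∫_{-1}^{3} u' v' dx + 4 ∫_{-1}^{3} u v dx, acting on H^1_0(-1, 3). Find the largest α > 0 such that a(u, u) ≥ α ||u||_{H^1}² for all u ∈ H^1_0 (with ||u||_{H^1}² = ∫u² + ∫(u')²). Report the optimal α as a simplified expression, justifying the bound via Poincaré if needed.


α = 1

Coercivity of a(·,·) on H^1_0(-1, 3) means a(u, u) ≥ α ||u||_{H^1}² for every u ∈ H^1_0.
The interval has length L = 4, and Poincaré/coercivity depend only on L. Here a(u, u) = ∫(u')² + (4)·∫u².
Here c = 4 ≥ 1, so a(u,u) = ∫(u')² + c∫u² ≥ ∫(u')² + ∫u² = ||u||_{H^1}², i.e. α = 1 works. No larger α is possible: a(u,u) ≥ α||u||_{H^1}² means (1−α)∫(u')² ≥ (α−c)∫u², and for the modes u_n = sin(nπ(x−x₀)/L) (x₀ the left endpoint) one has ∫u_n²/∫(u_n')² = (L/(nπ))² → 0, so a(u_n,u_n)/||u_n||_{H^1}² → 1. Hence the optimal constant is α = 1.
Therefore α = 1.


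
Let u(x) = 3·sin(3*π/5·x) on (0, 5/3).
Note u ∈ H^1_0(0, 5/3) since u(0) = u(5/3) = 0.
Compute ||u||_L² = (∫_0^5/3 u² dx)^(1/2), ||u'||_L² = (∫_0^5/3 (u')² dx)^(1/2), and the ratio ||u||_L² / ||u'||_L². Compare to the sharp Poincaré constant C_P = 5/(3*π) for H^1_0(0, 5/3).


||u||_L² / ||u'||_L² = 5/(3*π) = C_P.

u(x) = 3·sin(3*π/5·x), so u'(x) = 9*π*cos(3*π*x/5)/5.
Writing u(x) = A·sin(kπx/L) with A = 3 and k = 1, use ∫_0^L sin²(kπx/L) dx = L/2 and ∫_0^L cos²(kπx/L) dx = L/2.
u² = 9·sin²(3*π/5·x) and (u')² = 81*π^2/25·cos²(3*π/5·x), and each of sin², cos² integrates to L/2 = 5/6 over (0, 5/3).
∫_0^5/3 u² dx = 15/2, so ||u||_L² = sqrt(30)/2.
∫_0^5/3 (u')² dx = 27*π^2/10, so ||u'||_L² = 3*sqrt(30)*π/10.
Ratio ||u||_L² / ||u'||_L² = 5/(3*π).
Sharp Poincaré constant on H^1_0(0, 5/3) is C_P = L/π = 5/(3*π), achieved by sin(3*π/5·x).
This is the k = 1 eigenfunction (up to amplitude), so the ratio equals the sharp Poincaré constant exactly.


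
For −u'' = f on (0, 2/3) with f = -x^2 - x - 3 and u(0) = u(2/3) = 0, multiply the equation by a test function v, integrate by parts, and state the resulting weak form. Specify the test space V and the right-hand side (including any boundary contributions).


V = H^1_0(0, 2/3) (so v(0) = v(2/3) = 0); weak form: ∫_0^2/3 u'v' dx = ∫_0^2/3 (-x^2 - x - 3) v dx for all v ∈ V.

Multiply both sides by a test function v and integrate from 0 to 2/3:
  ∫_0^2/3 −u''(x) v(x) dx = ∫_0^2/3 f(x) v(x) dx.
Integrate the LHS by parts once:
  ∫_0^2/3 −u'' v dx = −[u'(x) v(x)]_0^2/3 + ∫_0^2/3 u'(x) v'(x) dx.
Thus ∫_0^2/3 u'(x) v'(x) dx = ∫_0^2/3 f(x) v(x) dx + [u'(x) v(x)]_0^2/3.
Choose V so that boundary terms are either known or forced to vanish.
u is Dirichlet: u(0) = u(2/3) = 0. Let V = H^1_0(0, 2/3); then v(0) = v(2/3) = 0, and [u' v]_0^2/3 = 0.
Weak formulation: find u (satisfying any essential BC) such that ∫_0^2/3 u'(x) v'(x) dx = ∫_0^2/3 f v dx for all v ∈ V.
Substituting f(x) = -x^2 - x - 3, the right-hand side is ∫_0^2/3 (-x^2 - x - 3) v dx.


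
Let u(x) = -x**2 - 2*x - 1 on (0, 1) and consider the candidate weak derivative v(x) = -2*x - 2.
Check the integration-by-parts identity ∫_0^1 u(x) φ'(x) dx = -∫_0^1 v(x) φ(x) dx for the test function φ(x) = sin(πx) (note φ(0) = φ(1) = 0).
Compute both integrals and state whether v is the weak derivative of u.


LHS = 6/π, RHS = 6/π. Yes, v = u' weakly.

u(x) = -x**2 - 2*x - 1, classical derivative u'(x) = -2*x - 2.
φ(x) = sin(πx), so φ'(x) = π*cos(π*x).
Note φ(0) = φ(1) = 0, so the boundary term u·φ vanishes.
LHS = ∫_0^1 u(x) φ'(x) dx = ∫_0^1 (-π*x^2*cos(π*x) - 2*π*x*cos(π*x) - π*cos(π*x)) dx. Term by term:
  ∫_0^1 -π*cos(π*x) dx = 0;  ∫_0^1 -π*x^2*cos(π*x) dx = 2/π;  ∫_0^1 -2*π*x*cos(π*x) dx = 4/π.
Sum: 0 + 2/π + 4/π = 6/π.
So LHS = 6/π.
∫_0^1 v(x) φ(x) dx = ∫_0^1 (-2*x*sin(π*x) - 2*sin(π*x)) dx. Term by term:
  ∫_0^1 -2*sin(π*x) dx = -4/π;  ∫_0^1 -2*x*sin(π*x) dx = -2/π.
Sum: -4/π − 2/π = -6/π.
So RHS = -∫_0^1 v(x) φ(x) dx = 6/π.
LHS = RHS, so the identity holds for this test φ.
Moreover u is smooth here and v(x) = u'(x) = -2*x - 2 pointwise, so the identity holds for every test function. Hence v is the weak derivative of u.


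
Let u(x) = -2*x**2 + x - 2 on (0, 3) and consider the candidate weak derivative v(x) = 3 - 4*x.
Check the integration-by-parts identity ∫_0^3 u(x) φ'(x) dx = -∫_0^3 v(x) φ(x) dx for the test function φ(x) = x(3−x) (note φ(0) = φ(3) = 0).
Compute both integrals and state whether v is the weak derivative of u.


LHS = 45/2, RHS = 27/2. No, v is not the weak derivative of u.

u(x) = -2*x**2 + x - 2, classical derivative u'(x) = 1 - 4*x.
φ(x) = x(3−x), so φ'(x) = 3 - 2*x.
Note φ(0) = φ(3) = 0, so the boundary term u·φ vanishes.
LHS = ∫_0^3 u(x) φ'(x) dx = ∫_0^3 (4*x^3 - 8*x^2 + 7*x - 6) dx. Term by term:
  ∫_0^3 4*x^3 dx = 81;  ∫_0^3 -8*x^2 dx = -72;  ∫_0^3 7*x dx = 63/2;
  ∫_0^3 -6 dx = -18.
Sum: 81 − 72 + 63/2 − 18 = 45/2.
So LHS = 45/2.
∫_0^3 v(x) φ(x) dx = ∫_0^3 (4*x^3 - 15*x^2 + 9*x) dx. Term by term:
  ∫_0^3 4*x^3 dx = 81;  ∫_0^3 -15*x^2 dx = -135;  ∫_0^3 9*x dx = 81/2.
Sum: 81 − 135 + 81/2 = -27/2.
So RHS = -∫_0^3 v(x) φ(x) dx = 27/2.
LHS − RHS = 9 ≠ 0, so the identity fails.
(For a valid weak derivative the identity must hold for EVERY test function, in particular this one. The failure shows v is NOT the weak derivative of u.)
Correct weak derivative would be u'(x) = 1 - 4*x.


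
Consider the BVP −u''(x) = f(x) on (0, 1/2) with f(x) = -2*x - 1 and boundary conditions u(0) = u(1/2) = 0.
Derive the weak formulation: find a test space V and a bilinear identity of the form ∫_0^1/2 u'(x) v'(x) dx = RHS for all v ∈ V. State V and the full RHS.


V = H^1_0(0, 1/2) (so v(0) = v(1/2) = 0); weak form: ∫_0^1/2 u'v' dx = ∫_0^1/2 (-2*x - 1) v dx for all v ∈ V.

Multiply both sides by a test function v and integrate from 0 to 1/2:
  ∫_0^1/2 −u''(x) v(x) dx = ∫_0^1/2 f(x) v(x) dx.
Integrate the LHS by parts once:
  ∫_0^1/2 −u'' v dx = −[u'(x) v(x)]_0^1/2 + ∫_0^1/2 u'(x) v'(x) dx.
Thus ∫_0^1/2 u'(x) v'(x) dx = ∫_0^1/2 f(x) v(x) dx + [u'(x) v(x)]_0^1/2.
Choose V so that boundary terms are either known or forced to vanish.
u is Dirichlet: u(0) = u(1/2) = 0. Let V = H^1_0(0, 1/2); then v(0) = v(1/2) = 0, and [u' v]_0^1/2 = 0.
Weak formulation: find u (satisfying any essential BC) such that ∫_0^1/2 u'(x) v'(x) dx = ∫_0^1/2 f v dx for all v ∈ V.
Substituting f(x) = -2*x - 1, the right-hand side is ∫_0^1/2 (-2*x - 1) v dx.


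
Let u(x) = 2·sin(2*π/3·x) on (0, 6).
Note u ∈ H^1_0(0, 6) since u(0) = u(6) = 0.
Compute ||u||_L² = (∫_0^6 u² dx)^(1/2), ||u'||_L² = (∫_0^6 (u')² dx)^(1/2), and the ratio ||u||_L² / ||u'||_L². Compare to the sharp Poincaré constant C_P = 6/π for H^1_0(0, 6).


||u||_L² / ||u'||_L² = 3/(2*π) < C_P = 6/π.

u(x) = 2·sin(2*π/3·x), so u'(x) = 4*π*cos(2*π*x/3)/3.
Writing u(x) = A·sin(kπx/L) with A = 2 and k = 4, use ∫_0^L sin²(kπx/L) dx = L/2 and ∫_0^L cos²(kπx/L) dx = L/2.
u² = 4·sin²(2*π/3·x) and (u')² = 16*π^2/9·cos²(2*π/3·x), and each of sin², cos² integrates to L/2 = 3 over (0, 6).
∫_0^6 u² dx = 12, so ||u||_L² = 2*sqrt(3).
∫_0^6 (u')² dx = 16*π^2/3, so ||u'||_L² = 4*sqrt(3)*π/3.
Ratio ||u||_L² / ||u'||_L² = 3/(2*π).
Sharp Poincaré constant on H^1_0(0, 6) is C_P = L/π = 6/π, achieved by sin(π/6·x).
This is the k = 4 harmonic; the ratio L/(kπ) is strictly less than C_P = L/π, consistent with the sharp inequality ||u||_L² ≤ C_P ||u'||_L².


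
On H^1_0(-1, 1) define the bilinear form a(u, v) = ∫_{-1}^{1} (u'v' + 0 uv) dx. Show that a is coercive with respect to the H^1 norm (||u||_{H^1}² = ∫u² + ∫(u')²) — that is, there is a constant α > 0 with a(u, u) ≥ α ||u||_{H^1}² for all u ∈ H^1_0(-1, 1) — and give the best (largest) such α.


α = π^2/(4 + π^2)

Coercivity of a(·,·) on H^1_0(-1, 1) means a(u, u) ≥ α ||u||_{H^1}² for every u ∈ H^1_0.
The interval has length L = 2, and Poincaré/coercivity depend only on L. Here a(u, u) = ∫(u')² + (0)·∫u².
Here c = 0, so a(u,u) = ∫(u')² alone. The condition a(u,u) ≥ α||u||_{H^1}² reads (1−α)∫(u')² ≥ (α−c)∫u². Any admissible α is ≤ 1 (rapidly oscillating u have ∫u²/∫(u')² → 0), and α = 1 would force 0 ≥ (1−c)∫u², impossible since c < 1; so 1−α > 0. By the sharp Poincaré inequality on H^1_0 of an interval of length L, ∫(u')² ≥ (π/L)²∫u² with equality for the first sine mode sin(π(x−x₀)/L) (x₀ the left endpoint), so the inequality holds for all u iff (1−α)(π/L)² ≥ α − c, i.e. α ≤ ((π/L)² + c)/((π/L)² + 1) = (1 + c(L/π)²)/(1 + (L/π)²). (Direct route, valid since c ≤ 0: Poincaré gives c∫u² ≥ c(L/π)²∫(u')², so a(u,u) ≥ (1 + c(L/π)²)∫(u')², while ||u||_{H^1}² ≤ (1 + (L/π)²)∫(u')²; dividing yields the same α.) With (π/L)² = π^2/4 and c = 0, the largest admissible constant is α = ((π/L)² + c)/((π/L)² + 1).
Simplifying, α = π^2/(4 + π^2).


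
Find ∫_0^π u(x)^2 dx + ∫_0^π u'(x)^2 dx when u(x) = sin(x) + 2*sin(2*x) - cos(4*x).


||u||_{H^1(0,π)}^2 = 68/15 + 39*π/2

u'(x) = 4*sin(4*x) + cos(x) + 4*cos(2*x).
Expand u² and (u')² and integrate term by term on (0, π), using: for integers n ≥ 1, ∫_0^π sin²(nx) dx = ∫_0^π cos²(nx) dx = π/2; for n ≠ n', ∫_0^π sin(nx)sin(n'x) dx = ∫_0^π cos(nx)cos(n'x) dx = 0; and by product-to-sum, ∫_0^π sin(nx)cos(n'x) dx = ½∫_0^π [sin((n+n')x) + sin((n−n')x)] dx, which is 0 when n+n' is even and 2n/(n²−n'²) when n+n' is odd (it need not vanish on (0, π)).
  u² squared terms: (-1)²·∫cos(4x)² dx = 1·π/2 = π/2;  (2)²·∫sin(2x)² dx = 4·π/2 = 2*π;  (1)²·∫sin(x)² dx = 1·π/2 = π/2.
  u² cross terms: 2·(-1)·(2)·∫cos(4x)·sin(2x) dx = -4·(0) = 0;  2·(-1)·(1)·∫cos(4x)·sin(x) dx = -2·(-2/15) = 4/15;  2·(2)·(1)·∫sin(2x)·sin(x) dx = 4·(0) = 0.
  So ∫_0^π u² dx = π/2 + 2*π + π/2 + 0 + 4/15 + 0 = 4/15 + 3*π.
  (u')² squared terms: (4)²·∫cos(2x)² dx = 16·π/2 = 8*π;  (4)²·∫sin(4x)² dx = 16·π/2 = 8*π;  (1)²·∫cos(x)² dx = 1·π/2 = π/2.
  (u')² cross terms: 2·(4)·(4)·∫cos(2x)·sin(4x) dx = 32·(0) = 0;  2·(4)·(1)·∫cos(2x)·cos(x) dx = 8·(0) = 0;  2·(4)·(1)·∫sin(4x)·cos(x) dx = 8·(8/15) = 64/15.
  So ∫_0^π (u')² dx = 8*π + 8*π + π/2 + 0 + 0 + 64/15 = 64/15 + 33*π/2.
||u||_{H^1}^2 = (4/15 + 3*π) + (64/15 + 33*π/2) = 68/15 + 39*π/2.


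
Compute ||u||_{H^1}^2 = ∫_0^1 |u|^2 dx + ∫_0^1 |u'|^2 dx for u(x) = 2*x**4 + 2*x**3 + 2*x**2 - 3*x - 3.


||u||_{H^1}^2 = 2833/63

The H^1 norm (squared) on an interval (0, L) is
  ||u||_{H^1}^2 = ∫_0^L u(x)^2 dx + ∫_0^L u'(x)^2 dx.
Compute u'(x) = 8*x**3 + 6*x**2 + 4*x - 3.
Then u(x)^2 = 4*x**8 + 8*x**7 + 12*x**6 - 4*x**5 - 20*x**4 - 24*x**3 - 3*x**2 + 18*x + 9 and u'(x)^2 = 64*x**6 + 96*x**5 + 100*x**4 - 20*x**2 - 24*x + 9.
Integrate each monomial from 0 to 1 using ∫_0^1 c·x^n dx = c·1^(n+1)/(n+1):
  ∫_0^1 u(x)^2 dx = ∫_0^1 (4*x^8 + 8*x^7 + 12*x^6 - 4*x^5 - 20*x^4 - 24*x^3 - 3*x^2 + 18*x + 9) dx. Term by term:
    ∫_0^1 4*x^8 dx = 4/9;  ∫_0^1 8*x^7 dx = 1;  ∫_0^1 12*x^6 dx = 12/7;
    ∫_0^1 -4*x^5 dx = -2/3;  ∫_0^1 -20*x^4 dx = -4;  ∫_0^1 -24*x^3 dx = -6;
    ∫_0^1 -3*x^2 dx = -1;  ∫_0^1 18*x dx = 9;  ∫_0^1 9 dx = 9.
  Sum: 4/9 + 1 + 12/7 − 2/3 − 4 − 6 − 1 + 9 + 9 = 598/63.
  ∫_0^1 u'(x)^2 dx = ∫_0^1 (64*x^6 + 96*x^5 + 100*x^4 - 20*x^2 - 24*x + 9) dx. Term by term:
    ∫_0^1 64*x^6 dx = 64/7;  ∫_0^1 96*x^5 dx = 16;  ∫_0^1 100*x^4 dx = 20;
    ∫_0^1 -20*x^2 dx = -20/3;  ∫_0^1 -24*x dx = -12;  ∫_0^1 9 dx = 9.
  Sum: 64/7 + 16 + 20 − 20/3 − 12 + 9 = 745/21.
Adding: ||u||_{H^1}^2 = 598/63 + 745/21 = 2833/63.


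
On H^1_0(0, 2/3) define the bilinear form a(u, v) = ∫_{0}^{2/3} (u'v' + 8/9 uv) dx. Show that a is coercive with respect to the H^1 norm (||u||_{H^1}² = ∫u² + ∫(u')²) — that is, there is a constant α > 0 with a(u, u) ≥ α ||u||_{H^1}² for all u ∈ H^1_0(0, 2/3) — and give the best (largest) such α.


α = (32 + 81*π^2)/(9*(4 + 9*π^2))

Coercivity of a(·,·) on H^1_0(0, 2/3) means a(u, u) ≥ α ||u||_{H^1}² for every u ∈ H^1_0.
The interval has length L = 2/3, and Poincaré/coercivity depend only on L. Here a(u, u) = ∫(u')² + (8/9)·∫u².
Here 0 < c = 8/9 < 1. The condition a(u,u) ≥ α||u||_{H^1}² reads (1−α)∫(u')² ≥ (α−c)∫u². Any admissible α is ≤ 1 (rapidly oscillating u have ∫u²/∫(u')² → 0), and α = 1 would force 0 ≥ (1−c)∫u², impossible since c < 1; so 1−α > 0. By the sharp Poincaré inequality on H^1_0 of an interval of length L, ∫(u')² ≥ (π/L)²∫u² with equality for the first sine mode sin(π(x−x₀)/L) (x₀ the left endpoint), so the inequality holds for all u iff (1−α)(π/L)² ≥ α − c, i.e. α ≤ ((π/L)² + c)/((π/L)² + 1) = (1 + c(L/π)²)/(1 + (L/π)²). With (π/L)² = 9*π^2/4 and c = 8/9, the largest admissible constant is α = ((π/L)² + c)/((π/L)² + 1).
Simplifying, α = (32 + 81*π^2)/(9*(4 + 9*π^2)).


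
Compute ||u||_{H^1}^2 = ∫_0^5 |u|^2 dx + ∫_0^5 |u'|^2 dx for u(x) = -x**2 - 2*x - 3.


||u||_{H^1}^2 = 6445/3

The H^1 norm (squared) on an interval (0, L) is
  ||u||_{H^1}^2 = ∫_0^L u(x)^2 dx + ∫_0^L u'(x)^2 dx.
Compute u'(x) = -2*x - 2.
Then u(x)^2 = x**4 + 4*x**3 + 10*x**2 + 12*x + 9 and u'(x)^2 = 4*x**2 + 8*x + 4.
Integrate each monomial from 0 to 5 using ∫_0^5 c·x^n dx = c·5^(n+1)/(n+1):
  ∫_0^5 u(x)^2 dx = ∫_0^5 (x^4 + 4*x^3 + 10*x^2 + 12*x + 9) dx. Term by term:
    ∫_0^5 x^4 dx = 625;  ∫_0^5 4*x^3 dx = 625;  ∫_0^5 10*x^2 dx = 1250/3;
    ∫_0^5 12*x dx = 150;  ∫_0^5 9 dx = 45.
  Sum: 625 + 625 + 1250/3 + 150 + 45 = 5585/3.
  ∫_0^5 u'(x)^2 dx = ∫_0^5 (4*x^2 + 8*x + 4) dx. Term by term:
    ∫_0^5 4*x^2 dx = 500/3;  ∫_0^5 8*x dx = 100;  ∫_0^5 4 dx = 20.
  Sum: 500/3 + 100 + 20 = 860/3.
Adding: ||u||_{H^1}^2 = 5585/3 + 860/3 = 6445/3.


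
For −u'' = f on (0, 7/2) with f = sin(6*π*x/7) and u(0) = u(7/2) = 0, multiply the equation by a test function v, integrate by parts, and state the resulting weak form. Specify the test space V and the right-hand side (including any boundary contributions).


V = H^1_0(0, 7/2) (so v(0) = v(7/2) = 0); weak form: ∫_0^7/2 u'v' dx = ∫_0^7/2 (sin(6*π*x/7)) v dx for all v ∈ V.

Multiply both sides by a test function v and integrate from 0 to 7/2:
  ∫_0^7/2 −u''(x) v(x) dx = ∫_0^7/2 f(x) v(x) dx.
Integrate the LHS by parts once:
  ∫_0^7/2 −u'' v dx = −[u'(x) v(x)]_0^7/2 + ∫_0^7/2 u'(x) v'(x) dx.
Thus ∫_0^7/2 u'(x) v'(x) dx = ∫_0^7/2 f(x) v(x) dx + [u'(x) v(x)]_0^7/2.
Choose V so that boundary terms are either known or forced to vanish.
u is Dirichlet: u(0) = u(7/2) = 0. Let V = H^1_0(0, 7/2); then v(0) = v(7/2) = 0, and [u' v]_0^7/2 = 0.
Weak formulation: find u (satisfying any essential BC) such that ∫_0^7/2 u'(x) v'(x) dx = ∫_0^7/2 f v dx for all v ∈ V.
Substituting f(x) = sin(6*π*x/7), the right-hand side is ∫_0^7/2 (sin(6*π*x/7)) v dx.


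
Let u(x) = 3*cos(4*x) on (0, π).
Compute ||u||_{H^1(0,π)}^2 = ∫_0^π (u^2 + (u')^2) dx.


||u||_{H^1(0,π)}^2 = 153*π/2

u'(x) = -12*sin(4*x).
Expand u² and (u')² and integrate term by term on (0, π), using: for integers n ≥ 1, ∫_0^π sin²(nx) dx = ∫_0^π cos²(nx) dx = π/2; for n ≠ n', ∫_0^π sin(nx)sin(n'x) dx = ∫_0^π cos(nx)cos(n'x) dx = 0; and by product-to-sum, ∫_0^π sin(nx)cos(n'x) dx = ½∫_0^π [sin((n+n')x) + sin((n−n')x)] dx, which is 0 when n+n' is even and 2n/(n²−n'²) when n+n' is odd (it need not vanish on (0, π)).
  u² squared terms: (3)²·∫cos(4x)² dx = 9·π/2 = 9*π/2.
  So ∫_0^π u² dx = 9*π/2.
  (u')² squared terms: (-12)²·∫sin(4x)² dx = 144·π/2 = 72*π.
  So ∫_0^π (u')² dx = 72*π.
||u||_{H^1}^2 = (9*π/2) + (72*π) = 153*π/2.


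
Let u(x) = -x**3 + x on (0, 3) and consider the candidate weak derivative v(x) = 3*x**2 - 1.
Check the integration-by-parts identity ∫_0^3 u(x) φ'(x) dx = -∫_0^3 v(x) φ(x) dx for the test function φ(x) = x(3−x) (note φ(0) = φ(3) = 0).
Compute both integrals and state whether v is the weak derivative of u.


LHS = 639/20, RHS = -639/20. No, v is not the weak derivative of u.

u(x) = -x**3 + x, classical derivative u'(x) = 1 - 3*x**2.
φ(x) = x(3−x), so φ'(x) = 3 - 2*x.
Note φ(0) = φ(3) = 0, so the boundary term u·φ vanishes.
LHS = ∫_0^3 u(x) φ'(x) dx = ∫_0^3 (2*x^4 - 3*x^3 - 2*x^2 + 3*x) dx. Term by term:
  ∫_0^3 2*x^4 dx = 486/5;  ∫_0^3 -3*x^3 dx = -243/4;  ∫_0^3 -2*x^2 dx = -18;
  ∫_0^3 3*x dx = 27/2.
Sum: 486/5 − 243/4 − 18 + 27/2 = 639/20.
So LHS = 639/20.
∫_0^3 v(x) φ(x) dx = ∫_0^3 (-3*x^4 + 9*x^3 + x^2 - 3*x) dx. Term by term:
  ∫_0^3 -3*x^4 dx = -729/5;  ∫_0^3 9*x^3 dx = 729/4;  ∫_0^3 x^2 dx = 9;
  ∫_0^3 -3*x dx = -27/2.
Sum: -729/5 + 729/4 + 9 − 27/2 = 639/20.
So RHS = -∫_0^3 v(x) φ(x) dx = -639/20.
LHS − RHS = 639/10 ≠ 0, so the identity fails.
(For a valid weak derivative the identity must hold for EVERY test function, in particular this one. The failure shows v is NOT the weak derivative of u.)
Correct weak derivative would be u'(x) = 1 - 3*x**2.


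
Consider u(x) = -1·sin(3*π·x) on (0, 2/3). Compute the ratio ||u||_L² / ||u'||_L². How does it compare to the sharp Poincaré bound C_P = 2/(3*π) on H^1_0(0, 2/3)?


||u||_L² / ||u'||_L² = 1/(3*π) < C_P = 2/(3*π).

u(x) = -1·sin(3*π·x), so u'(x) = -3*π*cos(3*π*x).
Writing u(x) = A·sin(kπx/L) with A = -1 and k = 2, use ∫_0^L sin²(kπx/L) dx = L/2 and ∫_0^L cos²(kπx/L) dx = L/2.
u² = 1·sin²(3*π·x) and (u')² = 9*π^2·cos²(3*π·x), and each of sin², cos² integrates to L/2 = 1/3 over (0, 2/3).
∫_0^2/3 u² dx = 1/3, so ||u||_L² = sqrt(3)/3.
∫_0^2/3 (u')² dx = 3*π^2, so ||u'||_L² = sqrt(3)*π.
Ratio ||u||_L² / ||u'||_L² = 1/(3*π).
Sharp Poincaré constant on H^1_0(0, 2/3) is C_P = L/π = 2/(3*π), achieved by sin(3*π/2·x).
This is the k = 2 harmonic; the ratio L/(kπ) is strictly less than C_P = L/π, consistent with the sharp inequality ||u||_L² ≤ C_P ||u'||_L².
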